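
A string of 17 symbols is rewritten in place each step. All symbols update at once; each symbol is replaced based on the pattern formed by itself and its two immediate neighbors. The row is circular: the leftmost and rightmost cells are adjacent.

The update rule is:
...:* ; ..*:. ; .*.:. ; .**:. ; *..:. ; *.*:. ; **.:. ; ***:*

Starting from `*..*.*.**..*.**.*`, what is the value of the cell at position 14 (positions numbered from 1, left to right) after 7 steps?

.................
*****************
*****************  (fixed point — unchanged through step 7)
position 14 holds *

*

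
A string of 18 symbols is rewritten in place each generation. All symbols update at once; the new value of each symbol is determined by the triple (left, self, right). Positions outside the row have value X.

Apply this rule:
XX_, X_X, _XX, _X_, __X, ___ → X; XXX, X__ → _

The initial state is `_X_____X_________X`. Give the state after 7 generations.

XX_XXXXX_XXXXXXXXX
_XXX___XXX________
XX_X_XXX_X_XXXXXXX
_XXXXX_XXXXX______
XX___XXX___X_XXXXX
_X_XXX_X_XXXXX____
XXXX_XXXXX___X_XXX

XXXX_XXXXX___X_XXX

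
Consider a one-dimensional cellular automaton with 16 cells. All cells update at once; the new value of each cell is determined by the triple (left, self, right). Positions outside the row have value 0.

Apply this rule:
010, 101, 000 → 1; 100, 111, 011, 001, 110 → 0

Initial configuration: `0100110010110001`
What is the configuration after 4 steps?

0100000011000101
0101111000010111
0110000011011000
0000111000100011

0000111000100011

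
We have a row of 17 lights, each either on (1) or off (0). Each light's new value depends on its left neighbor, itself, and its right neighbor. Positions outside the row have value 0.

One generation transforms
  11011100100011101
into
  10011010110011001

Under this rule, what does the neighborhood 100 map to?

At position 6 the neighborhood is 100; the next row has 1 there.

1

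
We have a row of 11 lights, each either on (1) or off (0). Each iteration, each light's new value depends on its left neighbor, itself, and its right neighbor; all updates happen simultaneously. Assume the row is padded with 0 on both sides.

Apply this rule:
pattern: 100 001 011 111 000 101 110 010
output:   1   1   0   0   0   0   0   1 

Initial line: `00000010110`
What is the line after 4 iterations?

00000110001
00001001011
00011111000
00100000100

00100000100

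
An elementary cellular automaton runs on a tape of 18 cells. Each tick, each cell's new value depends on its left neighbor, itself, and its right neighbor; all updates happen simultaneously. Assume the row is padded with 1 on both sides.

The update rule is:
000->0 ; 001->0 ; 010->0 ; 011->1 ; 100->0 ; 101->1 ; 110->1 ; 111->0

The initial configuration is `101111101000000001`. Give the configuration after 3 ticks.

000000110000000001

tick 1: 111000110000000001
tick 2: 001000110000000001
tick 3: 000000110000000001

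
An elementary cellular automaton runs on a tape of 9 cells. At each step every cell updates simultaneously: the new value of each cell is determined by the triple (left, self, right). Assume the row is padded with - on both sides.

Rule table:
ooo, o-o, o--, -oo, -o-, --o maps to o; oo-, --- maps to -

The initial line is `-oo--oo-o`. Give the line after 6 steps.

step 1: oo-ooo-oo
step 2: o-ooo-oo-
step 3: oooo-oo-o
step 4: ooo-oo-oo
step 5: oo-oo-oo-
step 6: o-oo-oo-o

o-oo-oo-o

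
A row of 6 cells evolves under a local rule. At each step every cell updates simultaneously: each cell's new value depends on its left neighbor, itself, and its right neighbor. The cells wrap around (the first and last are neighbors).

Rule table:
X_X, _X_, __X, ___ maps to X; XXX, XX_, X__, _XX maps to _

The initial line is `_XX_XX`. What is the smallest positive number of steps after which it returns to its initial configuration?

X__X__
X_XX_X
_X__X_
XX_XX_
__X__X
_XX_XX

6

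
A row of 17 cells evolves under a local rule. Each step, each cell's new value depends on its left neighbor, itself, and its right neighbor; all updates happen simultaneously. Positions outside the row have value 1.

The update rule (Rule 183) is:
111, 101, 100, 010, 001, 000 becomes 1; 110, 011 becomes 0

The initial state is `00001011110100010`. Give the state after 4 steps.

11111101101111111
11111010010111111
11110111111011111
11101011110101111

11101011110101111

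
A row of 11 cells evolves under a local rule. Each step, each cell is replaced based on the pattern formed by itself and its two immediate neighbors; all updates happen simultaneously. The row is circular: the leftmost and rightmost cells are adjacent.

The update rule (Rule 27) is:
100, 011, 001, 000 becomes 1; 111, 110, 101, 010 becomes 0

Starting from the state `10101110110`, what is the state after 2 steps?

00001000100
11110111011

11110111011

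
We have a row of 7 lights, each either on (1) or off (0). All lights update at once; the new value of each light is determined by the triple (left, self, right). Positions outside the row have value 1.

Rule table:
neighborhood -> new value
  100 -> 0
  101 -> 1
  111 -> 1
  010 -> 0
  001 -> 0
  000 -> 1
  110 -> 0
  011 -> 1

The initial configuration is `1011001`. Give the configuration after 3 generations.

0110001
1100101
1000011

1000011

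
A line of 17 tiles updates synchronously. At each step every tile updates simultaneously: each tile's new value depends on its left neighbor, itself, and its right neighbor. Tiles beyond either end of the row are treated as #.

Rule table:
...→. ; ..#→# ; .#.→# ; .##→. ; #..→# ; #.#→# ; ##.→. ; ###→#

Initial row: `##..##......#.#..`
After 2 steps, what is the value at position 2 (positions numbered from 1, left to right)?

step 1: #.##..#....######
step 2: .#..####..#.#####
position 2 holds #

#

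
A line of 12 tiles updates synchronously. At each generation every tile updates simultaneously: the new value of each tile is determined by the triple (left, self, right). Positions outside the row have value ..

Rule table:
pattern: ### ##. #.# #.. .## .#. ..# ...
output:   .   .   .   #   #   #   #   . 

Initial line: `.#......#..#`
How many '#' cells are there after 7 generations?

###....#####
#..#..##....
#######.#...
#.......##..
##.....##.#.
#.#...##..##
#.##.##.###.
count of #: 8

8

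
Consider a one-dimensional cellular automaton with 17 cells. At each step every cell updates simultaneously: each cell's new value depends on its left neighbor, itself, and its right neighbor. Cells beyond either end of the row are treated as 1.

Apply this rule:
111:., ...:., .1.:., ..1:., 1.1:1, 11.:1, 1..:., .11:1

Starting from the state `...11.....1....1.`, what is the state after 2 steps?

step 1: ...11...........1
step 2: ...11...........1

...11...........1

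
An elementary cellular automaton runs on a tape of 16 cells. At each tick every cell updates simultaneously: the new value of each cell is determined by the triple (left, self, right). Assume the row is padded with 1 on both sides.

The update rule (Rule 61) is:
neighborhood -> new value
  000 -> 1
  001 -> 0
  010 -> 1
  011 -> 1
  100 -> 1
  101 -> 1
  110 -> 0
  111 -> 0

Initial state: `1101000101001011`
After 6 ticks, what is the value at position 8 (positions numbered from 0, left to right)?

0

tick 1: 0011110111101110
tick 2: 1010001100011001
tick 3: 0111101011010101
tick 4: 1100011110111111
tick 5: 0011010001100000
tick 6: 1010111101011110
position 8 holds 0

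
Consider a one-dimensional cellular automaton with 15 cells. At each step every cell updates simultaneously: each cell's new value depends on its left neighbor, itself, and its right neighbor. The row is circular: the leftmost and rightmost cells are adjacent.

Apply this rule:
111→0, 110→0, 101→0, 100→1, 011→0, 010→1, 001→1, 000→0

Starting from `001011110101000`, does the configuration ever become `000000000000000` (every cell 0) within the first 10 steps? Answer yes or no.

yes

011000000101100
100100001100010
111110010010110
000001111110000
000010000001000
000111000011100
001000100100010
011101111110111
000000000000000
all cells are 0 at step 9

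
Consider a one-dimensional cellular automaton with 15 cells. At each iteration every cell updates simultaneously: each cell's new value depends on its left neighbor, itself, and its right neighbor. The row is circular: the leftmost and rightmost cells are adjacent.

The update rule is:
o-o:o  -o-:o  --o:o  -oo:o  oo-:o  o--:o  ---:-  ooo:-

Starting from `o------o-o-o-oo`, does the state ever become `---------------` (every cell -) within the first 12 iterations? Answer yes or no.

yes

oo----oooooooo-
ooo--oo------oo
--oooooo----oo-
-oo----oo--oooo
oooo--oooooo--o
---oooo----oooo
o-oo--oo--oo--o
ooooooooooooooo
---------------
all cells are - at iteration 9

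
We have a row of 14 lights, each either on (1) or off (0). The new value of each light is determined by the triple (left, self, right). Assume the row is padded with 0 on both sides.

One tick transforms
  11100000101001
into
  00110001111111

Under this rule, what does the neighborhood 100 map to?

1

At position 3 the neighborhood is 100; the next row has 1 there.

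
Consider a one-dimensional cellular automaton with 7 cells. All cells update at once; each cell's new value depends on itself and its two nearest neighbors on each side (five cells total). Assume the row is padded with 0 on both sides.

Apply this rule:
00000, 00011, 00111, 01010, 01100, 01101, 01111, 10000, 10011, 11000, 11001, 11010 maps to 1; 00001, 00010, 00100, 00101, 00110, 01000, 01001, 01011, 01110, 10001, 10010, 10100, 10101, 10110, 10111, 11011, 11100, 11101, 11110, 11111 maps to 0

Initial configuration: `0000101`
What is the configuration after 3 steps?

step 1: 1100010
step 2: 0110000
step 3: 1011111

1011111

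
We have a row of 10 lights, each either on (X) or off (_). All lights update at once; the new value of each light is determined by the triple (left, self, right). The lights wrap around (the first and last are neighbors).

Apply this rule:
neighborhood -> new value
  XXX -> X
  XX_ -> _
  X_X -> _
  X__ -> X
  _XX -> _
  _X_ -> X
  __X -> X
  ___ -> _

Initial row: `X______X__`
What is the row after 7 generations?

XX____XXXX
X_X__X_XXX
__XXXX__XX
XX_XX_XX__
________XX
X______X__  (repeats generation 0; period 6)
generation 7: XX____XXXX

XX____XXXX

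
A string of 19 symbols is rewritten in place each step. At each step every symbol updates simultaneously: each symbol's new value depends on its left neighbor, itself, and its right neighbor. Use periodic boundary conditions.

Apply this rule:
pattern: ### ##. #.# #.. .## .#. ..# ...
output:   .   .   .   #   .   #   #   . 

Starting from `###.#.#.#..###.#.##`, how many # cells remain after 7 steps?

....#.#.###....#...
...##.#....#..###..
..#...##..####...#.
.###.#..##....#.###
.....###..#..##....
....#...#####..#...
...###.#.....####..
count of #: 8

8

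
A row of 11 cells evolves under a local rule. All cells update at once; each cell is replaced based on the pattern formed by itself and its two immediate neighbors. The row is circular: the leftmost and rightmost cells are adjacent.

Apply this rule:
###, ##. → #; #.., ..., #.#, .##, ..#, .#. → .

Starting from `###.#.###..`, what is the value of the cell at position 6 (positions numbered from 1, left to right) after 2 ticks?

tick 1: .##....##..
tick 2: ..#.....#..
position 6 holds .

.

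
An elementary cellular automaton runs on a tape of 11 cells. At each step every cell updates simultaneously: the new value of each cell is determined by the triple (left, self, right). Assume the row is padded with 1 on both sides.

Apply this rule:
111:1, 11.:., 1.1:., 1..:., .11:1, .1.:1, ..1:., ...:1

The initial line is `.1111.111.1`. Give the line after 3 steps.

.1..1.1.1.1

step 1: .111..11..1
step 2: .11...1...1
step 3: .1..1.1.1.1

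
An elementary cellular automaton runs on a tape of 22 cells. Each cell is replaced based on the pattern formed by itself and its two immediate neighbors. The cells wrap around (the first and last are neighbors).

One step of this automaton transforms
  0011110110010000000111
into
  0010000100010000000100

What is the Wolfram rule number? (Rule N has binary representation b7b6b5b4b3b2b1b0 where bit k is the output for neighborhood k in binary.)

position 3: 111 → 0  (bit 7 = 0)
position 5: 110 → 0  (bit 6 = 0)
position 6: 101 → 0  (bit 5 = 0)
position 0: 100 → 0  (bit 4 = 0)
position 2: 011 → 1  (bit 3 = 1)
position 11: 010 → 1  (bit 2 = 1)
position 1: 001 → 0  (bit 1 = 0)
position 13: 000 → 0  (bit 0 = 0)
bits b7..b0 = 00001100 = 12

12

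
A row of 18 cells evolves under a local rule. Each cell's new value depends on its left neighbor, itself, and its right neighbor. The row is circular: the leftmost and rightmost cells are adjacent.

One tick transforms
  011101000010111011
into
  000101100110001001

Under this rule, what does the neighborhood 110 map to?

1

At position 3 the neighborhood is 110; the next row has 1 there.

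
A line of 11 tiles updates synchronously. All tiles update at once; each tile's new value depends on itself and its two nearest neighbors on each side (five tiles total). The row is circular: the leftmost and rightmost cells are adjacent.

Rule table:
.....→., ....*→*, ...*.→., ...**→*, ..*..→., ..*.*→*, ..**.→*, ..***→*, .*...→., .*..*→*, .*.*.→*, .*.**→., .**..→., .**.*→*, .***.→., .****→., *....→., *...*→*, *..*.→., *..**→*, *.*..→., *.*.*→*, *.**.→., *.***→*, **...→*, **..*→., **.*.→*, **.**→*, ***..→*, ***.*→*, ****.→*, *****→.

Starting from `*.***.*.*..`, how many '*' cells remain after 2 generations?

9

generation 1: *.*.****.*.
generation 2: ***.*.*****
count of *: 9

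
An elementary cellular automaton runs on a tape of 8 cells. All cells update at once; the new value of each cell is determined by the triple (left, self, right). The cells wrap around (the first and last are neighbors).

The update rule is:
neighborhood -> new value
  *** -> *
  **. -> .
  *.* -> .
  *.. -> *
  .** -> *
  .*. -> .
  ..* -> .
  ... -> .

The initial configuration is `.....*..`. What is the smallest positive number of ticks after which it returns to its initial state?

tick 1: ......*.
tick 2: .......*
tick 3: *.......
tick 4: .*......
tick 5: ..*.....
tick 6: ...*....
tick 7: ....*...
tick 8: .....*..

8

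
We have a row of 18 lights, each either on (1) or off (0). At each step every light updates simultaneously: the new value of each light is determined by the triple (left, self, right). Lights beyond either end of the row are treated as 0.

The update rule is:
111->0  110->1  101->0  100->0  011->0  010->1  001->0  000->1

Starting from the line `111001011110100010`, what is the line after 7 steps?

001001000010101010
101001011010101010
101001001010101010
101001001010101010  (fixed point — unchanged through step 7)

101001001010101010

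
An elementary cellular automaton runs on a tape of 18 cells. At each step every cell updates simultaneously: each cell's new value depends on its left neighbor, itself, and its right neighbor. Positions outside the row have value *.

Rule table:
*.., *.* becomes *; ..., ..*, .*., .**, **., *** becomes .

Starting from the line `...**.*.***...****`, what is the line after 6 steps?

*....*.*...*......
.*....*.*...*.....
*.*....*.*...*....
.*.*....*.*...*...
*.*.*....*.*...*..
.*.*.*....*.*...*.

.*.*.*....*.*...*.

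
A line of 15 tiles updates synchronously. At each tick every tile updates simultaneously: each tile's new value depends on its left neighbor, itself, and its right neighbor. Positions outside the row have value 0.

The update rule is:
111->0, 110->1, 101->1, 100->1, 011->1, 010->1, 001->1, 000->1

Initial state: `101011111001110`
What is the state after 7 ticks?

tick 1: 111110001111011
tick 2: 100011111001111
tick 3: 111110001111001
tick 4: 100011111001111  (repeats tick 2; period 2)
tick 7: 111110001111001

111110001111001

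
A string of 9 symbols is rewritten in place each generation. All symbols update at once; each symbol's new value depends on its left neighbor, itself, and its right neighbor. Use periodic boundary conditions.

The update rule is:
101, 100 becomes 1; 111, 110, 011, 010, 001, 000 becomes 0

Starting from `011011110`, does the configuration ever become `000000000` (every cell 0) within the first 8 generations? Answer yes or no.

no

000100001
100010000
010001000
001000100
000100010
000010001
100001000
010000100
generation 8 is 010000100, still not uniform 0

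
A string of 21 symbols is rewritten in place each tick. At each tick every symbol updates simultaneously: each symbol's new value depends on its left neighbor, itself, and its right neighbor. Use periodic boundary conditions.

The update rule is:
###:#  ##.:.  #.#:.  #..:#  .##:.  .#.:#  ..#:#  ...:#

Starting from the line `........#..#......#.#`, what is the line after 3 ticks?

tick 1: ###################.#
tick 2: ##################...
tick 3: .################.###

.################.###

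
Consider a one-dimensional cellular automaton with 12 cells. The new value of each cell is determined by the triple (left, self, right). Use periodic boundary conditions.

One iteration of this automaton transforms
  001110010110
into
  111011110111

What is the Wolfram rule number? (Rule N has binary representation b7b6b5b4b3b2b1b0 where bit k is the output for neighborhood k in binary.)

position 3: 111 → 0  (bit 7 = 0)
position 4: 110 → 1  (bit 6 = 1)
position 8: 101 → 0  (bit 5 = 0)
position 5: 100 → 1  (bit 4 = 1)
position 2: 011 → 1  (bit 3 = 1)
position 7: 010 → 1  (bit 2 = 1)
position 1: 001 → 1  (bit 1 = 1)
position 0: 000 → 1  (bit 0 = 1)
bits b7..b0 = 01011111 = 95

95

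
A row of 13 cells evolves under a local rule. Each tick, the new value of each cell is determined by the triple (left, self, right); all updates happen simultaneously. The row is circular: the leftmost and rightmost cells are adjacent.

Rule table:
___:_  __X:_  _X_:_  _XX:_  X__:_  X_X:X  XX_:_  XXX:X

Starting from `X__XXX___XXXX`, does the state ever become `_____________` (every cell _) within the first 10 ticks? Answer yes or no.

tick 1: ____X_____XXX
tick 2: ___________X_
tick 3: _____________
all cells are _ at tick 3

yes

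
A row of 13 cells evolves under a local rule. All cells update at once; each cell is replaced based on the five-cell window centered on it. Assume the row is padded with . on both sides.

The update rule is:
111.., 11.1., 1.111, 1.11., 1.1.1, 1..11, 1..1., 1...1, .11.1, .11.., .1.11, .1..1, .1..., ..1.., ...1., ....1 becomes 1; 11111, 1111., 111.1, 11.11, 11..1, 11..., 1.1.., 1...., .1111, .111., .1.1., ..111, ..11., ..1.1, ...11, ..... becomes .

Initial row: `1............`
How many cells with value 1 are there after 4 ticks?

1

11...........
.1...........
111..........
..1..........
count of 1: 1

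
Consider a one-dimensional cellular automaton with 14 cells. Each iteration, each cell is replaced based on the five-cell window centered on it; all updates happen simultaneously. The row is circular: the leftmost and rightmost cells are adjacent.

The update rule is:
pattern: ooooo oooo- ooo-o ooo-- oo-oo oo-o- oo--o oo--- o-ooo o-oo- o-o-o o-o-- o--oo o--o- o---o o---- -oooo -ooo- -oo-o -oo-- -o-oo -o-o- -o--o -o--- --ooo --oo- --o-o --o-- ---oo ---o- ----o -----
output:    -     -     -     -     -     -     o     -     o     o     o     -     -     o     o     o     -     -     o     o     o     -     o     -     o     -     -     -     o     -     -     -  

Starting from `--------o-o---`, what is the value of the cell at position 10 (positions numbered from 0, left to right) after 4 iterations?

------------o-
o-------------
--o-----------
----o---------
position 10 holds -

-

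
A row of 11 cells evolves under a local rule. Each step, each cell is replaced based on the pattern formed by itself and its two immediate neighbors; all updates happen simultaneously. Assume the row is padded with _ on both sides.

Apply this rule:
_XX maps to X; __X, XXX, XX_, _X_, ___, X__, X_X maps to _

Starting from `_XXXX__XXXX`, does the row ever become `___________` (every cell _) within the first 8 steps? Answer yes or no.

_X_____X___
___________
all cells are _ at step 2

yes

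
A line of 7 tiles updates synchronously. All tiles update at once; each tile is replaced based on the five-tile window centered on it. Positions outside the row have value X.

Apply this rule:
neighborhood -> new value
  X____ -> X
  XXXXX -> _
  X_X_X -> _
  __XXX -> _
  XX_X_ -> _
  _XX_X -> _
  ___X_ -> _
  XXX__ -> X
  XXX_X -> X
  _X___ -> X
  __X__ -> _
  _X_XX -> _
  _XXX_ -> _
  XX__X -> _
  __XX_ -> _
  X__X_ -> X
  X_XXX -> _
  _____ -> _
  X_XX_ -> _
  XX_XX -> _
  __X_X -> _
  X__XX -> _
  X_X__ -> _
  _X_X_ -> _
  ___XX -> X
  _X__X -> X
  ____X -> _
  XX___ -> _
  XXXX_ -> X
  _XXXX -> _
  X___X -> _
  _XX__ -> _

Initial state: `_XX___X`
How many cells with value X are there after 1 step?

1

_____X_
count of X: 1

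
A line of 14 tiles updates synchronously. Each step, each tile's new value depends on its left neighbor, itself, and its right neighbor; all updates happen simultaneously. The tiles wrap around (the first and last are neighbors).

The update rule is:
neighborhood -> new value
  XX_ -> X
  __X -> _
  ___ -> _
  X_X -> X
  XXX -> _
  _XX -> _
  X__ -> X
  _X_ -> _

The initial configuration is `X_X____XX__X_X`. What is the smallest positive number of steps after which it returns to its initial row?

XX_X____XX__X_
_XX_X____XX__X
X_XX_X____XX__
_X_XX_X____XX_
__X_XX_X____XX
X__X_XX_X____X
XX__X_XX_X____
_XX__X_XX_X___
__XX__X_XX_X__
___XX__X_XX_X_
____XX__X_XX_X
X____XX__X_XX_
_X____XX__X_XX
X_X____XX__X_X

14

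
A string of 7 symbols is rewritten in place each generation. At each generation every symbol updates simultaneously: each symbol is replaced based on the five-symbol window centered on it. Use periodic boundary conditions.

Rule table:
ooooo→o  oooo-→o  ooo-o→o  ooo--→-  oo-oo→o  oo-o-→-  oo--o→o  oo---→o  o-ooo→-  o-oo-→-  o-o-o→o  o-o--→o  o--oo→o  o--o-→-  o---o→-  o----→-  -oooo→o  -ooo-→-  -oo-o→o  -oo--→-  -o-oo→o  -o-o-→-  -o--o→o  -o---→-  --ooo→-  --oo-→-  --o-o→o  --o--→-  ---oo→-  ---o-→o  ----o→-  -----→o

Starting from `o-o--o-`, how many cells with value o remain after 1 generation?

4

generation 1: o-oo-o-
count of o: 4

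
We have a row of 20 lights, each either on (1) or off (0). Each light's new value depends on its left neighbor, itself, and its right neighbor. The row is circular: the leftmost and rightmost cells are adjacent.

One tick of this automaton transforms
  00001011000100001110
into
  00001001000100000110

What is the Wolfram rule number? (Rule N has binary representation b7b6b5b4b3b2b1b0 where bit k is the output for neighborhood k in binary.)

196

position 17: 111 → 1  (bit 7 = 1)
position 7: 110 → 1  (bit 6 = 1)
position 5: 101 → 0  (bit 5 = 0)
position 8: 100 → 0  (bit 4 = 0)
position 6: 011 → 0  (bit 3 = 0)
position 4: 010 → 1  (bit 2 = 1)
position 3: 001 → 0  (bit 1 = 0)
position 0: 000 → 0  (bit 0 = 0)
bits b7..b0 = 11000100 = 196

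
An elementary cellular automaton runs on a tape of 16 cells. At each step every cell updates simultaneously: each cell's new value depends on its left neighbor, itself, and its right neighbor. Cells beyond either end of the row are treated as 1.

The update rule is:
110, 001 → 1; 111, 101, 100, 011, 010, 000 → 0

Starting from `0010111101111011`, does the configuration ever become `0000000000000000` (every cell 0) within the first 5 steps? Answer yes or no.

no

step 1: 0100000100001000
step 2: 0000001000010001
step 3: 0000010000100010
step 4: 0000100001000100
step 5: 0001000010001001
step 5 is 0001000010001001, still not uniform 0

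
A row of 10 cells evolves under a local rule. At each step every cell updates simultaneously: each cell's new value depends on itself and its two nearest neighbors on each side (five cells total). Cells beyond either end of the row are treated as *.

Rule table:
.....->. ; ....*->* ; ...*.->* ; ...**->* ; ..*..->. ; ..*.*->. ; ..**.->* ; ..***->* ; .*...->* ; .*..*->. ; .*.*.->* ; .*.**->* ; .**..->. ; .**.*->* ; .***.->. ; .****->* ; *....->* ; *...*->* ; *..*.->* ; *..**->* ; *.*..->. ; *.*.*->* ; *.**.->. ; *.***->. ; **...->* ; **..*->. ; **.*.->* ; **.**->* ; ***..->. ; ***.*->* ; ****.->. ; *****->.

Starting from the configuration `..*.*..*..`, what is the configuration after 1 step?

.*.*..*..*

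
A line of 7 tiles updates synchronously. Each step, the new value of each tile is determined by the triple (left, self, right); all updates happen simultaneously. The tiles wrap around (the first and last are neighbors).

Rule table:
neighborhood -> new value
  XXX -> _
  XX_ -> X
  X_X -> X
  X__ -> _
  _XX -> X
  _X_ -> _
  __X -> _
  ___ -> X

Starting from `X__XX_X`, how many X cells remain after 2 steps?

2

X__XXXX
X__X___
count of X: 2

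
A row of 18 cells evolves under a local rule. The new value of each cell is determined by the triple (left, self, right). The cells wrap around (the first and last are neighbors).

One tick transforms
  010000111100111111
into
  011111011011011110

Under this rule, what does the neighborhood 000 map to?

At position 3 the neighborhood is 000; the next row has 1 there.

1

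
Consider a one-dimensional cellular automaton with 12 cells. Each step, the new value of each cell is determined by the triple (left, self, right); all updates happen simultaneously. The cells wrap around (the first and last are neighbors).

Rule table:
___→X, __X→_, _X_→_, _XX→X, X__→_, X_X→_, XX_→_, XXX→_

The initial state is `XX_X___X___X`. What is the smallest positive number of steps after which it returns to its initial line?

_____X___X_X
_XXX___X____
_X___X___XXX
___X___X_X__
XX___X_____X
___X___XXX_X
_X___X_X____
___X_____XXX
_X___XXX_X__
___X_X_____X
_X_____XXX__
___XXX_X___X
_X_X_____X__
_____XXX___X
_XXX_X___X__
_X_____X___X
___XXX___X__
XX_X___X___X

18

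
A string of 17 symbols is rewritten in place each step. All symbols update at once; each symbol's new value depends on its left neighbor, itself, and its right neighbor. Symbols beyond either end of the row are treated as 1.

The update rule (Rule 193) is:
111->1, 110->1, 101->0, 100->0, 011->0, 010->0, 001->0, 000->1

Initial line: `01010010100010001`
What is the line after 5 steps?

00000000001000100
01111111100010000
00111111101000110
00011111100010010
01001111101000000

01001111101000000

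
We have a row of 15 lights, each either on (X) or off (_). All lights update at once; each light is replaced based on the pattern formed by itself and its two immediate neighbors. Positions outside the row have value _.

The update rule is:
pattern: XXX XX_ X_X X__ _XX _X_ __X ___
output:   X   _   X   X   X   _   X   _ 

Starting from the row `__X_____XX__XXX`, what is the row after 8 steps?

XX_XXXX_X_X_X_X

_X_X___XX_XXXX_
X_X_X_XX_XXXX_X
_X_X_XX_XXXX_X_
X_X_XX_XXXX_X_X
_X_XX_XXXX_X_X_
X_XX_XXXX_X_X_X
_XX_XXXX_X_X_X_
XX_XXXX_X_X_X_X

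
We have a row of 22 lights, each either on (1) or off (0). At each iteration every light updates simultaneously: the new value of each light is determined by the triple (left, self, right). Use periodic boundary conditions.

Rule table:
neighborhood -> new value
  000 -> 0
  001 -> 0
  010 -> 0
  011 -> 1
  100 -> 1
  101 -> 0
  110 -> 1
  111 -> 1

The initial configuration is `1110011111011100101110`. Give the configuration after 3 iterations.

iteration 1: 1111011111011110001110
iteration 2: 1111011111011111001110
iteration 3: 1111011111011111101110

1111011111011111101110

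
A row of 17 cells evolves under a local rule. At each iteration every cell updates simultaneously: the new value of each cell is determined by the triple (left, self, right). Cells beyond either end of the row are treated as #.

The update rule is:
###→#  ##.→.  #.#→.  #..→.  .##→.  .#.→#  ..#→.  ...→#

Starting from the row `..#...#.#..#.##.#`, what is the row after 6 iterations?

..#.#.#.#..#..#..

..#.#.#.#..#.....
..#.#.#.#..#.###.
..#.#.#.#..#..#..
..#.#.#.#..#..#..  (fixed point — unchanged through iteration 6)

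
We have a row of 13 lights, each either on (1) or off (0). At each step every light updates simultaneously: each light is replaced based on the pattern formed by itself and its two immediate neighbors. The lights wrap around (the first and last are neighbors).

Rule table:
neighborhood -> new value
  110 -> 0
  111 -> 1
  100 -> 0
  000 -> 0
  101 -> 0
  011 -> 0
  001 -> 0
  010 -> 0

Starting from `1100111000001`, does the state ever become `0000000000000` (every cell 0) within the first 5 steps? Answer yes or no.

step 1: 1000010000000
step 2: 0000000000000
all cells are 0 at step 2

yes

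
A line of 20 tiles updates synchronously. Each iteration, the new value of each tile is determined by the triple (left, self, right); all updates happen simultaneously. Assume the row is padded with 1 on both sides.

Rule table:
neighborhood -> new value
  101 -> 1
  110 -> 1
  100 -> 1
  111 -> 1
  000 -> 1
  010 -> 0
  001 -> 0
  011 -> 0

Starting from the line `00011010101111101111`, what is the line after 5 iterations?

11001101010111110111
11100110101011111011
11110011010101111101
11111001101010111110
11111100110101011111

11111100110101011111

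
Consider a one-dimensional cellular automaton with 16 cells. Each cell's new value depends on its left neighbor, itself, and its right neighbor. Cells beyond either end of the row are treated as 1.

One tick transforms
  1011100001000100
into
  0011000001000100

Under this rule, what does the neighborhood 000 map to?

At position 6 the neighborhood is 000; the next row has 0 there.

0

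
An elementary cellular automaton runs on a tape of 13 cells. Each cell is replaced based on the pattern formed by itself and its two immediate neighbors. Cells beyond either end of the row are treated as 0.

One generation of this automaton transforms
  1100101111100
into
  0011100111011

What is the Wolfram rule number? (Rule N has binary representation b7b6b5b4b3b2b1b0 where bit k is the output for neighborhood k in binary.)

position 7: 111 → 1  (bit 7 = 1)
position 1: 110 → 0  (bit 6 = 0)
position 5: 101 → 0  (bit 5 = 0)
position 2: 100 → 1  (bit 4 = 1)
position 0: 011 → 0  (bit 3 = 0)
position 4: 010 → 1  (bit 2 = 1)
position 3: 001 → 1  (bit 1 = 1)
position 12: 000 → 1  (bit 0 = 1)
bits b7..b0 = 10010111 = 151

151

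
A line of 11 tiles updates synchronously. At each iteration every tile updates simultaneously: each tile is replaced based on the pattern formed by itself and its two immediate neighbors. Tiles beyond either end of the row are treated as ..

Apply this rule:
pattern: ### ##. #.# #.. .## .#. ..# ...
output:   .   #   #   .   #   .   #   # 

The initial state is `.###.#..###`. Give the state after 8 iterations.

###.##.#..#

##.##..##.#
#####.####.
#...###..#.
..###.#.#..
###.##.#..#
#.#####..#.
.##...#.#..
###.##.#..#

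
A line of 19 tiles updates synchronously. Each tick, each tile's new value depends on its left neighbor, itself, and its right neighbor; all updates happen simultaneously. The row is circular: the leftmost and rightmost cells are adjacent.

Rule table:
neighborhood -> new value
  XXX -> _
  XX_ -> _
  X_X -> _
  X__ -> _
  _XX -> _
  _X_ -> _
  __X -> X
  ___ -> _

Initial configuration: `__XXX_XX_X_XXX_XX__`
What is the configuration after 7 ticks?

______________X____

_X_________________
X__________________
__________________X
_________________X_
________________X__
_______________X___
______________X____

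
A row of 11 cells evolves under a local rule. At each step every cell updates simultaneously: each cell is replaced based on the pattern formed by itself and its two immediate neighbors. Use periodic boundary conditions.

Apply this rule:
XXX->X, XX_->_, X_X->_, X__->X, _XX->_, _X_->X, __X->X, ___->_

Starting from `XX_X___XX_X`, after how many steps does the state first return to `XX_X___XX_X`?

X__XX_X____
XXX___XX__X
XX_X_X__XX_
___X_XXX___
__XX__X_X__
_X__XXX_XX_
XXXX_X____X
XXX__XX__X_
_X_XX__XXX_
XX___XX_X_X
X_X_X___X__
X_X_XX_XXXX
__X_____XXX
XXXX___X_X_
_XX_X_XX_X_
X___X____XX
_X_XXX__X_X
_X__X_XXX_X
_XXXX__X__X
__XX_XXXXXX
XX____XXXX_
__X__X_XX__
_XXXXX___X_
X_XXX_X_XXX
___X__X__XX
X_XXXXXXX__
X__XXXXX_XX
_XX_XXX___X
_____X_X_XX
X___XX_X___
XX_X___XX_X

31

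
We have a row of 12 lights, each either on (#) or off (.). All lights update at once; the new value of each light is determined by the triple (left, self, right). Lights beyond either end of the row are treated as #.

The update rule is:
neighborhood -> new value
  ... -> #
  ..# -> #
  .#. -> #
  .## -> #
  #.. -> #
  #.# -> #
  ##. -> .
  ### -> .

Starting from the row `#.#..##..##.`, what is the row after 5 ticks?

.#####.###.#
##....##..##
..#####.###.
###....##..#
...#####.###

...#####.###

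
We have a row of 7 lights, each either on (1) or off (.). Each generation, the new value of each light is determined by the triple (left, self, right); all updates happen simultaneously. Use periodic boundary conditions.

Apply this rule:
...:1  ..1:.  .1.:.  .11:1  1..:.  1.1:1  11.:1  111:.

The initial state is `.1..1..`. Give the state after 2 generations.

.1111..

generation 1: ......1
generation 2: .1111..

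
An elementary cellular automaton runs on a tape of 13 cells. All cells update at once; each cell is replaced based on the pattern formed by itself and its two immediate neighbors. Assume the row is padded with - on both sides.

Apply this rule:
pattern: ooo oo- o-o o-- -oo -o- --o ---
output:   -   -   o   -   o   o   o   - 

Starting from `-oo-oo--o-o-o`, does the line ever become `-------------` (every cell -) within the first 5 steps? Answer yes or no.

no

oo-oo--oooooo
o-oo--oo-----
ooo--oo------
o---oo-------
o--oo--------
step 5 is o--oo--------, still not uniform -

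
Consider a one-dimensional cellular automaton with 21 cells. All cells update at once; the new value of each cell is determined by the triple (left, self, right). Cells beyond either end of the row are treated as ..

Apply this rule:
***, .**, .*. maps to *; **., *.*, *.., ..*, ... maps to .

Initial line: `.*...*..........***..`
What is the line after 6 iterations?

.*...*..........*....

.*...*..........**...
.*...*..........*....
.*...*..........*....  (fixed point — unchanged through iteration 6)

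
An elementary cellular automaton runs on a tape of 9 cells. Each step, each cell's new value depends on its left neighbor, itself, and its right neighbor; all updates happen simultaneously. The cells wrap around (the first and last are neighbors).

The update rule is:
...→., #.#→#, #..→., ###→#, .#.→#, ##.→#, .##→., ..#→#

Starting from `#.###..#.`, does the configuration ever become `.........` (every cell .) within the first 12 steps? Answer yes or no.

no

step 1: ##.##.###
step 2: ###.##.##
step 3: ####.##.#
step 4: #####.##.
step 5: .#####.##
step 6: #.#####.#
step 7: ##.#####.
step 8: .##.#####
step 9: #.##.####
step 10: ##.##.###  (repeats step 1; period 9)
step 12: ####.##.#
step 12 is ####.##.#, still not uniform .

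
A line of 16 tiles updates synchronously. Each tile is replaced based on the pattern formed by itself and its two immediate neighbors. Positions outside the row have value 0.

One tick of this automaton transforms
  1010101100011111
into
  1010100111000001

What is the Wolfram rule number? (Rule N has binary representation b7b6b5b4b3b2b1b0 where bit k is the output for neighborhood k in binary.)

85

position 12: 111 → 0  (bit 7 = 0)
position 7: 110 → 1  (bit 6 = 1)
position 1: 101 → 0  (bit 5 = 0)
position 8: 100 → 1  (bit 4 = 1)
position 6: 011 → 0  (bit 3 = 0)
position 0: 010 → 1  (bit 2 = 1)
position 10: 001 → 0  (bit 1 = 0)
position 9: 000 → 1  (bit 0 = 1)
bits b7..b0 = 01010101 = 85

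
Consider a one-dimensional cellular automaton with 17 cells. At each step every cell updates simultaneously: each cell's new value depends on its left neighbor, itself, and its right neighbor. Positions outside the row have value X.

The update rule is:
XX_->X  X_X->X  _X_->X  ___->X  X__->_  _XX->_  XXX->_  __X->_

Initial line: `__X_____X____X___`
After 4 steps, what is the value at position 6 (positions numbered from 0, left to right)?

X

__X_XXX_X_XX_X_X_
__XX__XXXX_XXXXXX
___X_____XX______
_X_X_XXX__X_XXXX_
position 6 holds X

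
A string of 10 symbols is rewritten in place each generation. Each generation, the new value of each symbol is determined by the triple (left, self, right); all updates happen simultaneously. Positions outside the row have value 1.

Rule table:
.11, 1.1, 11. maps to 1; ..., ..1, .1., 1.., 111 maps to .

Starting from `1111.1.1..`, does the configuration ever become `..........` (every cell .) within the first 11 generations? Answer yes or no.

yes

generation 1: ...11.1...
generation 2: ...111....
generation 3: ...1.1....
generation 4: ....1.....
generation 5: ..........
all cells are . at generation 5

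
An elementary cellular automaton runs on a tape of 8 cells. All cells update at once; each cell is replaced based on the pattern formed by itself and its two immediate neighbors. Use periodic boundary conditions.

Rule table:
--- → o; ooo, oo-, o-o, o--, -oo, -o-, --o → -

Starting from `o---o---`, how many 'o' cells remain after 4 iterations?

--o---o-
o---o---  (repeats iteration 0; period 2)
iteration 4: o---o---
count of o: 2

2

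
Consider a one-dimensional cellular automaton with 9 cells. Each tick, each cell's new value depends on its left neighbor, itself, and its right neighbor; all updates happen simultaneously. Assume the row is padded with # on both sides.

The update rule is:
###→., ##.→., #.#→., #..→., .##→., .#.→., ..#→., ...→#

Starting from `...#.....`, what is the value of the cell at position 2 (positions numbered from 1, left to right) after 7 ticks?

#

.#...###.
...#.....  (repeats tick 0; period 2)
tick 7: .#...###.
position 2 holds #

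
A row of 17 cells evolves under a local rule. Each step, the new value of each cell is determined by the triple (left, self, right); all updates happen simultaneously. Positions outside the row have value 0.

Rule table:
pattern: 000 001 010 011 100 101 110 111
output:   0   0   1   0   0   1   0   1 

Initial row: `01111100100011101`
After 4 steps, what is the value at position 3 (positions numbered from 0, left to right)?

00111000100001011
00010000100001100
00010000100000000
00010000100000000
position 3 holds 1

1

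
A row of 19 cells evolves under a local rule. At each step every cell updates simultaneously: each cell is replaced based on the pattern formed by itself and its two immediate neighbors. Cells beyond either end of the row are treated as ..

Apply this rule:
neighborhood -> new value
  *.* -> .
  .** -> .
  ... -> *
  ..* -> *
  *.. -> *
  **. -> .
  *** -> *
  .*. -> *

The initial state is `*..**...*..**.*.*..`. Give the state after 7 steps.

***..******...*.***
.*.**.****.****..*.
**.....**...**.****
..*****..***....**.
**.***.**.*.****..*
....*.....*..**.***
*************....*.

*************....*.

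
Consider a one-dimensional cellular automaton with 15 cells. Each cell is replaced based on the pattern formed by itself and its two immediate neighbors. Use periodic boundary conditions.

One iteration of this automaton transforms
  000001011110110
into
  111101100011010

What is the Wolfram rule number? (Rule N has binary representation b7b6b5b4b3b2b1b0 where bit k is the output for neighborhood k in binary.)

101

position 8: 111 → 0  (bit 7 = 0)
position 10: 110 → 1  (bit 6 = 1)
position 6: 101 → 1  (bit 5 = 1)
position 14: 100 → 0  (bit 4 = 0)
position 7: 011 → 0  (bit 3 = 0)
position 5: 010 → 1  (bit 2 = 1)
position 4: 001 → 0  (bit 1 = 0)
position 0: 000 → 1  (bit 0 = 1)
bits b7..b0 = 01100101 = 101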